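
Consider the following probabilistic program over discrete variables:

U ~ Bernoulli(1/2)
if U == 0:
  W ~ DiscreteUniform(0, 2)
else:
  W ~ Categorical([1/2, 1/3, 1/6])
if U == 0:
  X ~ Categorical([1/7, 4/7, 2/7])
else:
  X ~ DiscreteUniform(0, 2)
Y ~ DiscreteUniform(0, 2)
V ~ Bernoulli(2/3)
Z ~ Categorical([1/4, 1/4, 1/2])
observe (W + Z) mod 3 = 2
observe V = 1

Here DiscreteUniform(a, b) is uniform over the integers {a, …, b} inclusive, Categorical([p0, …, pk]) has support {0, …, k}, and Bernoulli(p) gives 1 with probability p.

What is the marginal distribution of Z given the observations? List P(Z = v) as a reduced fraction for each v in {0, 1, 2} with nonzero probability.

P(Z=0) = 3/17, P(Z=1) = 4/17, P(Z=2) = 10/17

Enumerate traces; 54 have nonzero weight after conditioning:
  (U=0, W=0, X=0, Y=0, V=1, Z=2) weight 1/378
  (U=0, W=0, X=0, Y=1, V=1, Z=2) weight 1/378
  (U=0, W=0, X=0, Y=2, V=1, Z=2) weight 1/378
  (U=0, W=0, X=1, Y=0, V=1, Z=2) weight 2/189
  (U=0, W=0, X=1, Y=1, V=1, Z=2) weight 2/189
  (U=0, W=0, X=1, Y=2, V=1, Z=2) weight 2/189
  (U=0, W=0, X=2, Y=0, V=1, Z=2) weight 1/189
  (U=0, W=0, X=2, Y=1, V=1, Z=2) weight 1/189
  (U=0, W=1, X=0, Y=0, V=1, Z=1) weight 1/756
  (U=0, W=2, X=0, Y=0, V=1, Z=0) weight 1/756
  … 44 more
Group by Z:
  weight(Z=0) = 1/24
  weight(Z=1) = 1/18
  weight(Z=2) = 5/36
Total weight = 1/24 + 1/18 + 5/36 = 17/72
P(Z=0 | obs) = 1/24 / 17/72 = 3/17
P(Z=1 | obs) = 1/18 / 17/72 = 4/17
P(Z=2 | obs) = 5/36 / 17/72 = 10/17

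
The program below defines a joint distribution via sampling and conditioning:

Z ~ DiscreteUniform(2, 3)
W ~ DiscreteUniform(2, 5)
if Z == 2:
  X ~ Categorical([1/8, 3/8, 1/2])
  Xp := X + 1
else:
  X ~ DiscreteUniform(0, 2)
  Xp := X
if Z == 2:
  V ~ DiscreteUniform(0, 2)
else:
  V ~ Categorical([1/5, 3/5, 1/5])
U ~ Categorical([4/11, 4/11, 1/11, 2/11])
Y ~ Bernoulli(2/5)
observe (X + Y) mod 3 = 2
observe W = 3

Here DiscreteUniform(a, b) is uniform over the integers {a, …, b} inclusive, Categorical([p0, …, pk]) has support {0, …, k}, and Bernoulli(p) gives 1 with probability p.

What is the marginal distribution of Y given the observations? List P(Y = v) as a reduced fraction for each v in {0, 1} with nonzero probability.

Enumerate traces; 48 have nonzero weight after conditioning:
  (Z=2, W=3, X=1, V=0, U=0, Y=1) weight 1/440
  (Z=2, W=3, X=1, V=0, U=1, Y=1) weight 1/440
  (Z=2, W=3, X=1, V=0, U=2, Y=1) weight 1/1760
  (Z=2, W=3, X=1, V=0, U=3, Y=1) weight 1/880
  (Z=2, W=3, X=1, V=1, U=0, Y=1) weight 1/440
  (Z=2, W=3, X=1, V=1, U=1, Y=1) weight 1/440
  (Z=2, W=3, X=1, V=1, U=2, Y=1) weight 1/1760
  (Z=2, W=3, X=1, V=1, U=3, Y=1) weight 1/880
  (Z=2, W=3, X=2, V=0, U=0, Y=0) weight 1/220
  … 39 more
Group by Y:
  weight(Y=0) = 1/16
  weight(Y=1) = 17/480
Total weight = 1/16 + 17/480 = 47/480
P(Y=0 | obs) = 1/16 / 47/480 = 30/47
P(Y=1 | obs) = 17/480 / 47/480 = 17/47

P(Y=0) = 30/47, P(Y=1) = 17/47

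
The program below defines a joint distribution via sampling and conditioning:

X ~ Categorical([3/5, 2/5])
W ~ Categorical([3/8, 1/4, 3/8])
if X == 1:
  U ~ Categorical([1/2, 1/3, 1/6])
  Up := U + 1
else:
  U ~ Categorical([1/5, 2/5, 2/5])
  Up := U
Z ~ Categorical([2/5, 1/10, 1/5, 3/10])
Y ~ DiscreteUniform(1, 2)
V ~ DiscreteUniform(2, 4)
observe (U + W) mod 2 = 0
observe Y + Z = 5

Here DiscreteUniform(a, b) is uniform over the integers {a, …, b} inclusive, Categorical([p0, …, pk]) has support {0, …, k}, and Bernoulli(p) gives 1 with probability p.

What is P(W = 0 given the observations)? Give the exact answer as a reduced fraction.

P(W = 0 | obs) = 141/338

Enumerate traces; 30 have nonzero weight after conditioning:
  (X=0, W=0, U=0, Z=3, Y=2, V=2) weight 9/4000
  (X=0, W=0, U=0, Z=3, Y=2, V=3) weight 9/4000
  (X=0, W=0, U=0, Z=3, Y=2, V=4) weight 9/4000
  (X=0, W=0, U=2, Z=3, Y=2, V=2) weight 9/2000
  (X=0, W=0, U=2, Z=3, Y=2, V=3) weight 9/2000
  (X=0, W=0, U=2, Z=3, Y=2, V=4) weight 9/2000
  (X=0, W=1, U=1, Z=3, Y=2, V=2) weight 3/1000
  (X=0, W=1, U=1, Z=3, Y=2, V=3) weight 3/1000
  (X=0, W=2, U=0, Z=3, Y=2, V=2) weight 9/4000
  … 21 more
Group by W:
  weight(W=0) = 141/4000
  weight(W=1) = 7/500
  weight(W=2) = 141/4000
Total weight = 141/4000 + 7/500 + 141/4000 = 169/2000
P(W=0 | obs) = 141/4000 / 169/2000 = 141/338
P(W=1 | obs) = 7/500 / 169/2000 = 28/169
P(W=2 | obs) = 141/4000 / 169/2000 = 141/338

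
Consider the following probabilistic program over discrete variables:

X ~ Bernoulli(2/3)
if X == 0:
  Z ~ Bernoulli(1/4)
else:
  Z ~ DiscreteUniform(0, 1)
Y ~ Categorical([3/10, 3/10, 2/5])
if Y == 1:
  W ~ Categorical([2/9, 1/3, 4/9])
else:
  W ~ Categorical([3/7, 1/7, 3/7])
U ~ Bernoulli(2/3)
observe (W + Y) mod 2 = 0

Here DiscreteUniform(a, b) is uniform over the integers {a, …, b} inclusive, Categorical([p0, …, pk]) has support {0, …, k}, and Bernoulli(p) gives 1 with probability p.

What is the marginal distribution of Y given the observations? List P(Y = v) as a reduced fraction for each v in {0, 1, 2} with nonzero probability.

Enumerate traces; 40 have nonzero weight after conditioning:
  (X=0, Z=0, Y=0, W=0, U=0) weight 3/280
  (X=0, Z=0, Y=0, W=0, U=1) weight 3/140
  (X=0, Z=0, Y=0, W=2, U=0) weight 3/280
  (X=0, Z=0, Y=0, W=2, U=1) weight 3/140
  (X=0, Z=0, Y=1, W=1, U=0) weight 1/120
  (X=0, Z=0, Y=1, W=1, U=1) weight 1/60
  (X=0, Z=0, Y=2, W=0, U=0) weight 1/70
  (X=0, Z=0, Y=2, W=0, U=1) weight 1/35
  … 32 more
Group by Y:
  weight(Y=0) = 9/35
  weight(Y=1) = 1/10
  weight(Y=2) = 12/35
Total weight = 9/35 + 1/10 + 12/35 = 7/10
P(Y=0 | obs) = 9/35 / 7/10 = 18/49
P(Y=1 | obs) = 1/10 / 7/10 = 1/7
P(Y=2 | obs) = 12/35 / 7/10 = 24/49

P(Y=0) = 18/49, P(Y=1) = 1/7, P(Y=2) = 24/49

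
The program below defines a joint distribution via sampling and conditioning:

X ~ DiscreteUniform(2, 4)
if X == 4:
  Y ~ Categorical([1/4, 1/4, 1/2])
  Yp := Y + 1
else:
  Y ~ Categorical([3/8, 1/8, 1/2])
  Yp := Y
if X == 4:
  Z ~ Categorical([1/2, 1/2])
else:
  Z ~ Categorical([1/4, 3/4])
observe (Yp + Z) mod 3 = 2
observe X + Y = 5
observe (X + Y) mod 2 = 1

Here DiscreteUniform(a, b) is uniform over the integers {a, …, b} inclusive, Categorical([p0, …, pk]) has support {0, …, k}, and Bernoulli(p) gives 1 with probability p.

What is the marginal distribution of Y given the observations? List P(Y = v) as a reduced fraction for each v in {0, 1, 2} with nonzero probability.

Enumerate traces; 2 have nonzero weight after conditioning:
  (X=3, Y=2, Z=0) weight 1/24
  (X=4, Y=1, Z=0) weight 1/24
Group by Y:
  weight(Y=1) = 1/24
  weight(Y=2) = 1/24
Total weight = 1/24 + 1/24 = 1/12
P(Y=1 | obs) = 1/24 / 1/12 = 1/2
P(Y=2 | obs) = 1/24 / 1/12 = 1/2

P(Y=1) = 1/2, P(Y=2) = 1/2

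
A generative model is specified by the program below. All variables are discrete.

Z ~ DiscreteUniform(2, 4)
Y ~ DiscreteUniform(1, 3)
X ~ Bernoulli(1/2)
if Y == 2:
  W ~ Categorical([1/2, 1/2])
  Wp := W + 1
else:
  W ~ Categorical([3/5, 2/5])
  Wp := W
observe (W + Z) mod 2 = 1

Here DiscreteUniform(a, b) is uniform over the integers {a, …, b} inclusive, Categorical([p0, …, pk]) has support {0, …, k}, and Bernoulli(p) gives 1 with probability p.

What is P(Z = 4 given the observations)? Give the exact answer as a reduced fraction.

Enumerate traces; 18 have nonzero weight after conditioning:
  (Z=2, Y=1, X=0, W=1) weight 1/45
  (Z=2, Y=1, X=1, W=1) weight 1/45
  (Z=2, Y=2, X=0, W=1) weight 1/36
  (Z=2, Y=2, X=1, W=1) weight 1/36
  (Z=2, Y=3, X=0, W=1) weight 1/45
  (Z=2, Y=3, X=1, W=1) weight 1/45
  (Z=3, Y=1, X=0, W=0) weight 1/30
  (Z=3, Y=1, X=1, W=0) weight 1/30
  (Z=4, Y=1, X=0, W=1) weight 1/45
  … 9 more
Group by Z:
  weight(Z=2) = 13/90
  weight(Z=3) = 17/90
  weight(Z=4) = 13/90
Total weight = 13/90 + 17/90 + 13/90 = 43/90
P(Z=2 | obs) = 13/90 / 43/90 = 13/43
P(Z=3 | obs) = 17/90 / 43/90 = 17/43
P(Z=4 | obs) = 13/90 / 43/90 = 13/43

P(Z = 4 | obs) = 13/43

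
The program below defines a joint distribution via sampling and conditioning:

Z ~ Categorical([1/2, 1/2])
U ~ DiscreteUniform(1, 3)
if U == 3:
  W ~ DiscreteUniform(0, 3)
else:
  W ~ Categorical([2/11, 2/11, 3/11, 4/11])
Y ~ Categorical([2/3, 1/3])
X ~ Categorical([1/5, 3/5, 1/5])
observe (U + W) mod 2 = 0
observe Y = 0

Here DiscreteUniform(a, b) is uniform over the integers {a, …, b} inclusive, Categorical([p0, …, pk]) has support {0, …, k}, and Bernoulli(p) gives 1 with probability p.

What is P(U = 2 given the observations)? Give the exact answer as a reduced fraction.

Enumerate traces; 36 have nonzero weight after conditioning:
  (Z=0, U=1, W=1, Y=0, X=0) weight 2/495
  (Z=0, U=1, W=1, Y=0, X=1) weight 2/165
  (Z=0, U=1, W=1, Y=0, X=2) weight 2/495
  (Z=0, U=1, W=3, Y=0, X=0) weight 4/495
  (Z=0, U=1, W=3, Y=0, X=1) weight 4/165
  (Z=0, U=1, W=3, Y=0, X=2) weight 4/495
  (Z=0, U=2, W=0, Y=0, X=0) weight 2/495
  (Z=0, U=2, W=0, Y=0, X=1) weight 2/165
  (Z=0, U=3, W=1, Y=0, X=0) weight 1/180
  … 27 more
Group by U:
  weight(U=1) = 4/33
  weight(U=2) = 10/99
  weight(U=3) = 1/9
Total weight = 4/33 + 10/99 + 1/9 = 1/3
P(U=1 | obs) = 4/33 / 1/3 = 4/11
P(U=2 | obs) = 10/99 / 1/3 = 10/33
P(U=3 | obs) = 1/9 / 1/3 = 1/3

P(U = 2 | obs) = 10/33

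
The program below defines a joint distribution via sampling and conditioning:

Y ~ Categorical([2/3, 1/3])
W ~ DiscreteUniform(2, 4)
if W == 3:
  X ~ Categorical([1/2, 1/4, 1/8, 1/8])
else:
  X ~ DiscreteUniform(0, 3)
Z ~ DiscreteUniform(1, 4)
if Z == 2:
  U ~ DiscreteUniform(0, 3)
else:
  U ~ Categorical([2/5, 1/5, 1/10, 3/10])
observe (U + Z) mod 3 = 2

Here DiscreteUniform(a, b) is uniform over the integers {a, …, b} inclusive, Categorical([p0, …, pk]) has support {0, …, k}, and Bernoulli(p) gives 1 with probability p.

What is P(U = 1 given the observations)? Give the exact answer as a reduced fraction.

Enumerate traces; 120 have nonzero weight after conditioning:
  (Y=0, W=2, X=0, Z=1, U=1) weight 1/360
  (Y=0, W=2, X=0, Z=2, U=0) weight 1/288
  (Y=0, W=2, X=0, Z=2, U=3) weight 1/288
  (Y=0, W=2, X=0, Z=3, U=2) weight 1/720
  (Y=0, W=2, X=0, Z=4, U=1) weight 1/360
  (Y=0, W=2, X=1, Z=1, U=1) weight 1/360
  (Y=0, W=2, X=1, Z=2, U=0) weight 1/288
  (Y=0, W=2, X=1, Z=2, U=3) weight 1/288
  … 112 more
Group by U:
  weight(U=0) = 1/16
  weight(U=1) = 1/10
  weight(U=2) = 1/40
  weight(U=3) = 1/16
Total weight = 1/16 + 1/10 + 1/40 + 1/16 = 1/4
P(U=0 | obs) = 1/16 / 1/4 = 1/4
P(U=1 | obs) = 1/10 / 1/4 = 2/5
P(U=2 | obs) = 1/40 / 1/4 = 1/10
P(U=3 | obs) = 1/16 / 1/4 = 1/4

P(U = 1 | obs) = 2/5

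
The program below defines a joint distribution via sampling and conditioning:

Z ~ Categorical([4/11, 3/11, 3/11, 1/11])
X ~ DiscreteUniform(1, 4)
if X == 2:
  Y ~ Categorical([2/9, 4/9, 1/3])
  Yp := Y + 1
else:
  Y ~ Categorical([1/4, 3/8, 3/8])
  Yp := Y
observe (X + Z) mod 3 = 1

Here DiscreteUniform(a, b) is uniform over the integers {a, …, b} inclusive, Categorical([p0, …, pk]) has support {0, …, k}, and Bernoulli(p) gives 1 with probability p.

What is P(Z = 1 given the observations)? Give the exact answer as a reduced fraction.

Enumerate traces; 18 have nonzero weight after conditioning:
  (Z=0, X=1, Y=0) weight 1/44
  (Z=0, X=1, Y=1) weight 3/88
  (Z=0, X=1, Y=2) weight 3/88
  (Z=0, X=4, Y=0) weight 1/44
  (Z=0, X=4, Y=1) weight 3/88
  (Z=0, X=4, Y=2) weight 3/88
  (Z=1, X=3, Y=0) weight 3/176
  (Z=1, X=3, Y=1) weight 9/352
  (Z=2, X=2, Y=0) weight 1/66
  (Z=3, X=1, Y=0) weight 1/176
  … 8 more
Group by Z:
  weight(Z=0) = 2/11
  weight(Z=1) = 3/44
  weight(Z=2) = 3/44
  weight(Z=3) = 1/22
Total weight = 2/11 + 3/44 + 3/44 + 1/22 = 4/11
P(Z=0 | obs) = 2/11 / 4/11 = 1/2
P(Z=1 | obs) = 3/44 / 4/11 = 3/16
P(Z=2 | obs) = 3/44 / 4/11 = 3/16
P(Z=3 | obs) = 1/22 / 4/11 = 1/8

P(Z = 1 | obs) = 3/16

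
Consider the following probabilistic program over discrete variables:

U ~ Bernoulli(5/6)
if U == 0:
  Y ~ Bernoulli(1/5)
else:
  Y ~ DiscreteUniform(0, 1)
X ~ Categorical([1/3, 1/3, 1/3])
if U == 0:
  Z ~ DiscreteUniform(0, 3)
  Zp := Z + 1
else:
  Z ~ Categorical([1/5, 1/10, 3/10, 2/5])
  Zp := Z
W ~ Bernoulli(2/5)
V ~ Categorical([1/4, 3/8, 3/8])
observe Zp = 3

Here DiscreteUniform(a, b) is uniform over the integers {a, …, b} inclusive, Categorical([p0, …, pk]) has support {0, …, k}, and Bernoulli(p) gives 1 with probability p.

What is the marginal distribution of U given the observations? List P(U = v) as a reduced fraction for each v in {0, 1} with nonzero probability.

P(U=0) = 1/9, P(U=1) = 8/9

Enumerate traces; 72 have nonzero weight after conditioning:
  (U=0, Y=0, X=0, Z=2, W=0, V=0) weight 1/600
  (U=0, Y=0, X=0, Z=2, W=0, V=1) weight 1/400
  (U=0, Y=0, X=0, Z=2, W=0, V=2) weight 1/400
  (U=0, Y=0, X=0, Z=2, W=1, V=0) weight 1/900
  (U=0, Y=0, X=0, Z=2, W=1, V=1) weight 1/600
  (U=0, Y=0, X=0, Z=2, W=1, V=2) weight 1/600
  (U=0, Y=0, X=1, Z=2, W=0, V=0) weight 1/600
  (U=0, Y=0, X=1, Z=2, W=0, V=1) weight 1/400
  (U=1, Y=0, X=0, Z=3, W=0, V=0) weight 1/120
  … 63 more
Group by U:
  weight(U=0) = 1/24
  weight(U=1) = 1/3
Total weight = 1/24 + 1/3 = 3/8
P(U=0 | obs) = 1/24 / 3/8 = 1/9
P(U=1 | obs) = 1/3 / 3/8 = 8/9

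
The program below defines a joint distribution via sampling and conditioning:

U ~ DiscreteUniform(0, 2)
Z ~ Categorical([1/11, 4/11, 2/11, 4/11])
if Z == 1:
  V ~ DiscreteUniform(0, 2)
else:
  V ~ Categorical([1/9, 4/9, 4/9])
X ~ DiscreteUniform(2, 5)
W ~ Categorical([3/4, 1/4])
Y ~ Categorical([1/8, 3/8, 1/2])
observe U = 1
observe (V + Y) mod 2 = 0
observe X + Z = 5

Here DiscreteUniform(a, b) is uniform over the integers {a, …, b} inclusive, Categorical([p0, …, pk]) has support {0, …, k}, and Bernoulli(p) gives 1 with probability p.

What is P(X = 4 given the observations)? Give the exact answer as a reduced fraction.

P(X = 4 | obs) = 156/415

Enumerate traces; 40 have nonzero weight after conditioning:
  (U=1, Z=0, V=0, X=5, W=0, Y=0) weight 1/12672
  (U=1, Z=0, V=0, X=5, W=0, Y=2) weight 1/3168
  (U=1, Z=0, V=0, X=5, W=1, Y=0) weight 1/38016
  (U=1, Z=0, V=0, X=5, W=1, Y=2) weight 1/9504
  (U=1, Z=0, V=1, X=5, W=0, Y=1) weight 1/1056
  (U=1, Z=0, V=1, X=5, W=1, Y=1) weight 1/3168
  (U=1, Z=0, V=2, X=5, W=0, Y=0) weight 1/3168
  (U=1, Z=0, V=2, X=5, W=0, Y=2) weight 1/792
  (U=1, Z=1, V=0, X=4, W=0, Y=0) weight 1/1056
  (U=1, Z=2, V=0, X=3, W=0, Y=0) weight 1/6336
  … 30 more
Group by X:
  weight(X=2) = 37/2376
  weight(X=3) = 37/4752
  weight(X=4) = 13/792
  weight(X=5) = 37/9504
Total weight = 37/2376 + 37/4752 + 13/792 + 37/9504 = 415/9504
P(X=2 | obs) = 37/2376 / 415/9504 = 148/415
P(X=3 | obs) = 37/4752 / 415/9504 = 74/415
P(X=4 | obs) = 13/792 / 415/9504 = 156/415
P(X=5 | obs) = 37/9504 / 415/9504 = 37/415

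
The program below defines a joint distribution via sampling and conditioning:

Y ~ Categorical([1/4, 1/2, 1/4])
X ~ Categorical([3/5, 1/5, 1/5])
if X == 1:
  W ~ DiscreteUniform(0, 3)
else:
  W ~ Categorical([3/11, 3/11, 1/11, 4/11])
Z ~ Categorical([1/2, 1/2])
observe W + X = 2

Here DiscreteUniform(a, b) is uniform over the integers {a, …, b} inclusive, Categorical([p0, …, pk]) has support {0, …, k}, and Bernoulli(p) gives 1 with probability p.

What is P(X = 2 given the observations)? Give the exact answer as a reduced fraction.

Enumerate traces; 18 have nonzero weight after conditioning:
  (Y=0, X=0, W=2, Z=0) weight 3/440
  (Y=0, X=0, W=2, Z=1) weight 3/440
  (Y=0, X=1, W=1, Z=0) weight 1/160
  (Y=0, X=1, W=1, Z=1) weight 1/160
  (Y=0, X=2, W=0, Z=0) weight 3/440
  (Y=0, X=2, W=0, Z=1) weight 3/440
  (Y=1, X=0, W=2, Z=0) weight 3/220
  (Y=1, X=0, W=2, Z=1) weight 3/220
  … 10 more
Group by X:
  weight(X=0) = 3/55
  weight(X=1) = 1/20
  weight(X=2) = 3/55
Total weight = 3/55 + 1/20 + 3/55 = 7/44
P(X=0 | obs) = 3/55 / 7/44 = 12/35
P(X=1 | obs) = 1/20 / 7/44 = 11/35
P(X=2 | obs) = 3/55 / 7/44 = 12/35

P(X = 2 | obs) = 12/35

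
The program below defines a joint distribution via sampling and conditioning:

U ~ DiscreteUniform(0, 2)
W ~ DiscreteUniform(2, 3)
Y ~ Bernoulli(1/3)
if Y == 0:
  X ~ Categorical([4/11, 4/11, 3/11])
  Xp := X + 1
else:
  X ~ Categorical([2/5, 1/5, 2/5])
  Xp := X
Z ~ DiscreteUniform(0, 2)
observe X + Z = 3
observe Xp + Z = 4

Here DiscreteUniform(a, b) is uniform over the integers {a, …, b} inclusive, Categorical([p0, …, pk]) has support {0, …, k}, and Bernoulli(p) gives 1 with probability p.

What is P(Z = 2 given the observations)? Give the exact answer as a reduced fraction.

P(Z = 2 | obs) = 4/7

Enumerate traces; 12 have nonzero weight after conditioning:
  (U=0, W=2, Y=0, X=1, Z=2) weight 4/297
  (U=0, W=2, Y=0, X=2, Z=1) weight 1/99
  (U=0, W=3, Y=0, X=1, Z=2) weight 4/297
  (U=0, W=3, Y=0, X=2, Z=1) weight 1/99
  (U=1, W=2, Y=0, X=1, Z=2) weight 4/297
  (U=1, W=2, Y=0, X=2, Z=1) weight 1/99
  (U=1, W=3, Y=0, X=1, Z=2) weight 4/297
  (U=1, W=3, Y=0, X=2, Z=1) weight 1/99
  … 4 more
Group by Z:
  weight(Z=1) = 2/33
  weight(Z=2) = 8/99
Total weight = 2/33 + 8/99 = 14/99
P(Z=1 | obs) = 2/33 / 14/99 = 3/7
P(Z=2 | obs) = 8/99 / 14/99 = 4/7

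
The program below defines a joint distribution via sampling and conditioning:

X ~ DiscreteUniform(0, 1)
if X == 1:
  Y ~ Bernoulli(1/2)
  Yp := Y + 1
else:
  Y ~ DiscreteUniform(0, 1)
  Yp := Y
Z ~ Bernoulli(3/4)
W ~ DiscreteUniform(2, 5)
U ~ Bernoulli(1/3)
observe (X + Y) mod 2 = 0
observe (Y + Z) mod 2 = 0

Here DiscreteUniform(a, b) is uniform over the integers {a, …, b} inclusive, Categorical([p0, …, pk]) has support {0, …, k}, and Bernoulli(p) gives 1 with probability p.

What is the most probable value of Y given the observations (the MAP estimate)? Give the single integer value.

argmax_v P(Y = v | obs) = 1

Enumerate traces; 16 have nonzero weight after conditioning:
  (X=0, Y=0, Z=0, W=2, U=0) weight 1/96
  (X=0, Y=0, Z=0, W=2, U=1) weight 1/192
  (X=0, Y=0, Z=0, W=3, U=0) weight 1/96
  (X=0, Y=0, Z=0, W=3, U=1) weight 1/192
  (X=0, Y=0, Z=0, W=4, U=0) weight 1/96
  (X=0, Y=0, Z=0, W=4, U=1) weight 1/192
  (X=0, Y=0, Z=0, W=5, U=0) weight 1/96
  (X=0, Y=0, Z=0, W=5, U=1) weight 1/192
  (X=1, Y=1, Z=1, W=2, U=0) weight 1/32
  … 7 more
Group by Y:
  weight(Y=0) = 1/16
  weight(Y=1) = 3/16
Total weight = 1/16 + 3/16 = 1/4
P(Y=0 | obs) = 1/16 / 1/4 = 1/4
P(Y=1 | obs) = 3/16 / 1/4 = 3/4
argmax = 1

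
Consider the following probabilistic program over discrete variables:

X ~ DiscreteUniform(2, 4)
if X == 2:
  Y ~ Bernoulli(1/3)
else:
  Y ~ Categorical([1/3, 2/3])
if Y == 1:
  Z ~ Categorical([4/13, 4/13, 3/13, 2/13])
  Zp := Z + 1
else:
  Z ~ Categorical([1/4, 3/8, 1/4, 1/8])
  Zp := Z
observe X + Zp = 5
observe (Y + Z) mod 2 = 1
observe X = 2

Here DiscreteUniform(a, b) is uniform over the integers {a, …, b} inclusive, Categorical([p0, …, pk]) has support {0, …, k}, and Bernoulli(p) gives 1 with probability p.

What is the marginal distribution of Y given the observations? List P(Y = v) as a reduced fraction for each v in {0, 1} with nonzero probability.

P(Y=0) = 13/25, P(Y=1) = 12/25

Enumerate traces; 2 have nonzero weight after conditioning:
  (X=2, Y=0, Z=3) weight 1/36
  (X=2, Y=1, Z=2) weight 1/39
Group by Y:
  weight(Y=0) = 1/36
  weight(Y=1) = 1/39
Total weight = 1/36 + 1/39 = 25/468
P(Y=0 | obs) = 1/36 / 25/468 = 13/25
P(Y=1 | obs) = 1/39 / 25/468 = 12/25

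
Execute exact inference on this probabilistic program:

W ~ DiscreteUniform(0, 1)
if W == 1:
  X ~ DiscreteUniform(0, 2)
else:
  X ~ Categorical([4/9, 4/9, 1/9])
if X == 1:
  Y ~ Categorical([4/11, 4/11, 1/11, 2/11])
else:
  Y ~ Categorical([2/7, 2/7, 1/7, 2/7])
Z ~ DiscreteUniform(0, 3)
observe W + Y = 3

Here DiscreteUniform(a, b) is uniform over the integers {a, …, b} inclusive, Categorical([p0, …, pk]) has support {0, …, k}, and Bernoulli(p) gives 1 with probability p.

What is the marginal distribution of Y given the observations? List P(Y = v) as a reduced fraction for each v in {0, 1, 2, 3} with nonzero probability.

P(Y=2) = 87/253, P(Y=3) = 166/253

Enumerate traces; 24 have nonzero weight after conditioning:
  (W=0, X=0, Y=3, Z=0) weight 1/63
  (W=0, X=0, Y=3, Z=1) weight 1/63
  (W=0, X=0, Y=3, Z=2) weight 1/63
  (W=0, X=0, Y=3, Z=3) weight 1/63
  (W=0, X=1, Y=3, Z=0) weight 1/99
  (W=0, X=1, Y=3, Z=1) weight 1/99
  (W=0, X=1, Y=3, Z=2) weight 1/99
  (W=0, X=1, Y=3, Z=3) weight 1/99
  (W=1, X=0, Y=2, Z=0) weight 1/168
  … 15 more
Group by Y:
  weight(Y=2) = 29/462
  weight(Y=3) = 83/693
Total weight = 29/462 + 83/693 = 23/126
P(Y=2 | obs) = 29/462 / 23/126 = 87/253
P(Y=3 | obs) = 83/693 / 23/126 = 166/253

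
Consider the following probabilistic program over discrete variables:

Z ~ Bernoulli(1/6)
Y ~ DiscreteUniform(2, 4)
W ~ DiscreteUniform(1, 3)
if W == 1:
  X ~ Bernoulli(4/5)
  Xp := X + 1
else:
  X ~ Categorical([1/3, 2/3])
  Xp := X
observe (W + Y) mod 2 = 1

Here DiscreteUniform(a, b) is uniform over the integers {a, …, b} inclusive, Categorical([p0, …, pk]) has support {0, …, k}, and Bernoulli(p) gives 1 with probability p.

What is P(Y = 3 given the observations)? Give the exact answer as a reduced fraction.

P(Y = 3 | obs) = 1/5

Enumerate traces; 20 have nonzero weight after conditioning:
  (Z=0, Y=2, W=1, X=0) weight 1/54
  (Z=0, Y=2, W=1, X=1) weight 2/27
  (Z=0, Y=2, W=3, X=0) weight 5/162
  (Z=0, Y=2, W=3, X=1) weight 5/81
  (Z=0, Y=3, W=2, X=0) weight 5/162
  (Z=0, Y=3, W=2, X=1) weight 5/81
  (Z=0, Y=4, W=1, X=0) weight 1/54
  (Z=0, Y=4, W=1, X=1) weight 2/27
  … 12 more
Group by Y:
  weight(Y=2) = 2/9
  weight(Y=3) = 1/9
  weight(Y=4) = 2/9
Total weight = 2/9 + 1/9 + 2/9 = 5/9
P(Y=2 | obs) = 2/9 / 5/9 = 2/5
P(Y=3 | obs) = 1/9 / 5/9 = 1/5
P(Y=4 | obs) = 2/9 / 5/9 = 2/5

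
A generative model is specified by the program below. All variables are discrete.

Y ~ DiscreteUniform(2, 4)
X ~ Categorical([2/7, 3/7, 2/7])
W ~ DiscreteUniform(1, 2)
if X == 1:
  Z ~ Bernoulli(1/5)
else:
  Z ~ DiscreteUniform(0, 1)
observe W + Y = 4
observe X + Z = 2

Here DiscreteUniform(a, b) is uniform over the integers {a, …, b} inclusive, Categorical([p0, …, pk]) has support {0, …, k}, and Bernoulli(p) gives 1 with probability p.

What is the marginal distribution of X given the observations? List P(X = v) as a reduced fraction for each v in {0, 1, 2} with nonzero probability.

P(X=1) = 3/8, P(X=2) = 5/8

Enumerate traces; 4 have nonzero weight after conditioning:
  (Y=2, X=1, W=2, Z=1) weight 1/70
  (Y=2, X=2, W=2, Z=0) weight 1/42
  (Y=3, X=1, W=1, Z=1) weight 1/70
  (Y=3, X=2, W=1, Z=0) weight 1/42
Group by X:
  weight(X=1) = 1/35
  weight(X=2) = 1/21
Total weight = 1/35 + 1/21 = 8/105
P(X=1 | obs) = 1/35 / 8/105 = 3/8
P(X=2 | obs) = 1/21 / 8/105 = 5/8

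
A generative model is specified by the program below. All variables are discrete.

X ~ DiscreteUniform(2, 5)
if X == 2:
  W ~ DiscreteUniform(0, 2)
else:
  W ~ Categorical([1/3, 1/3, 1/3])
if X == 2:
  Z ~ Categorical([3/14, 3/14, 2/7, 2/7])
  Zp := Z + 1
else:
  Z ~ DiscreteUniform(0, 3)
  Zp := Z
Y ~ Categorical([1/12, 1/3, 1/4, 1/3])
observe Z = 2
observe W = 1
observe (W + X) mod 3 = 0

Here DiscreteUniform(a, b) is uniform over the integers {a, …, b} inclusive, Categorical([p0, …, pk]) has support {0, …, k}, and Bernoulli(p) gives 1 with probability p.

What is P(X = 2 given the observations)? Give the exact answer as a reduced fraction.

P(X = 2 | obs) = 8/15

Enumerate traces; 8 have nonzero weight after conditioning:
  (X=2, W=1, Z=2, Y=0) weight 1/504
  (X=2, W=1, Z=2, Y=1) weight 1/126
  (X=2, W=1, Z=2, Y=2) weight 1/168
  (X=2, W=1, Z=2, Y=3) weight 1/126
  (X=5, W=1, Z=2, Y=0) weight 1/576
  (X=5, W=1, Z=2, Y=1) weight 1/144
  (X=5, W=1, Z=2, Y=2) weight 1/192
  (X=5, W=1, Z=2, Y=3) weight 1/144
Group by X:
  weight(X=2) = 1/42
  weight(X=5) = 1/48
Total weight = 1/42 + 1/48 = 5/112
P(X=2 | obs) = 1/42 / 5/112 = 8/15
P(X=5 | obs) = 1/48 / 5/112 = 7/15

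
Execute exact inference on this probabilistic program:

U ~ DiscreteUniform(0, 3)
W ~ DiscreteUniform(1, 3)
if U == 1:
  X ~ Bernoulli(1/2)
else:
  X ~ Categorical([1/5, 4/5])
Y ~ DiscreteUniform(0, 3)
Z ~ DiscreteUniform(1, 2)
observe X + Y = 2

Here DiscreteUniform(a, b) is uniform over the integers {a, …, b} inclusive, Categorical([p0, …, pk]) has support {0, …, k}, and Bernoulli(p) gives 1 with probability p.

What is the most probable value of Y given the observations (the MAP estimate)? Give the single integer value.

Enumerate traces; 48 have nonzero weight after conditioning:
  (U=0, W=1, X=0, Y=2, Z=1) weight 1/480
  (U=0, W=1, X=0, Y=2, Z=2) weight 1/480
  (U=0, W=1, X=1, Y=1, Z=1) weight 1/120
  (U=0, W=1, X=1, Y=1, Z=2) weight 1/120
  (U=0, W=2, X=0, Y=2, Z=1) weight 1/480
  (U=0, W=2, X=0, Y=2, Z=2) weight 1/480
  (U=0, W=2, X=1, Y=1, Z=1) weight 1/120
  (U=0, W=2, X=1, Y=1, Z=2) weight 1/120
  … 40 more
Group by Y:
  weight(Y=1) = 29/160
  weight(Y=2) = 11/160
Total weight = 29/160 + 11/160 = 1/4
P(Y=1 | obs) = 29/160 / 1/4 = 29/40
P(Y=2 | obs) = 11/160 / 1/4 = 11/40
argmax = 1

argmax_v P(Y = v | obs) = 1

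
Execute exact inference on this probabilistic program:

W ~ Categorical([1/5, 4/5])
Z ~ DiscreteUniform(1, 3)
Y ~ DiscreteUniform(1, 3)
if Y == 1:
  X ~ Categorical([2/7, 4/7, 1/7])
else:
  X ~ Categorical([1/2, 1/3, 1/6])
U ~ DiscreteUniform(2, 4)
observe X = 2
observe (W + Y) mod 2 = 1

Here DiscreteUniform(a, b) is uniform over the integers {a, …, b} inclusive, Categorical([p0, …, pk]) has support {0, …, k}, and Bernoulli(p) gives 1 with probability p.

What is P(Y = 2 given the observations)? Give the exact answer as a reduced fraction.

Enumerate traces; 27 have nonzero weight after conditioning:
  (W=0, Z=1, Y=1, X=2, U=2) weight 1/945
  (W=0, Z=1, Y=1, X=2, U=3) weight 1/945
  (W=0, Z=1, Y=1, X=2, U=4) weight 1/945
  (W=0, Z=1, Y=3, X=2, U=2) weight 1/810
  (W=0, Z=1, Y=3, X=2, U=3) weight 1/810
  (W=0, Z=1, Y=3, X=2, U=4) weight 1/810
  (W=0, Z=2, Y=1, X=2, U=2) weight 1/945
  (W=0, Z=2, Y=1, X=2, U=3) weight 1/945
  (W=1, Z=1, Y=2, X=2, U=2) weight 2/405
  … 18 more
Group by Y:
  weight(Y=1) = 1/105
  weight(Y=2) = 2/45
  weight(Y=3) = 1/90
Total weight = 1/105 + 2/45 + 1/90 = 41/630
P(Y=1 | obs) = 1/105 / 41/630 = 6/41
P(Y=2 | obs) = 2/45 / 41/630 = 28/41
P(Y=3 | obs) = 1/90 / 41/630 = 7/41

P(Y = 2 | obs) = 28/41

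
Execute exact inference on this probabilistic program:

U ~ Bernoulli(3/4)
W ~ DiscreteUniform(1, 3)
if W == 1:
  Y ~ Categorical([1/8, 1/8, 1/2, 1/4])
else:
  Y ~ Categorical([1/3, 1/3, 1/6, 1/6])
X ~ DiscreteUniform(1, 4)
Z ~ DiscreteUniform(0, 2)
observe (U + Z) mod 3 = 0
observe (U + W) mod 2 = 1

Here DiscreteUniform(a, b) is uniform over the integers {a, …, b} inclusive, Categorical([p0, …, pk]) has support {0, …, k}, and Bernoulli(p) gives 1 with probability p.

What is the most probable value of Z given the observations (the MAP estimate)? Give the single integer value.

Enumerate traces; 48 have nonzero weight after conditioning:
  (U=0, W=1, Y=0, X=1, Z=0) weight 1/1152
  (U=0, W=1, Y=0, X=2, Z=0) weight 1/1152
  (U=0, W=1, Y=0, X=3, Z=0) weight 1/1152
  (U=0, W=1, Y=0, X=4, Z=0) weight 1/1152
  (U=0, W=1, Y=1, X=1, Z=0) weight 1/1152
  (U=0, W=1, Y=1, X=2, Z=0) weight 1/1152
  (U=0, W=1, Y=1, X=3, Z=0) weight 1/1152
  (U=0, W=1, Y=1, X=4, Z=0) weight 1/1152
  (U=1, W=2, Y=0, X=1, Z=2) weight 1/144
  … 39 more
Group by Z:
  weight(Z=0) = 1/18
  weight(Z=2) = 1/12
Total weight = 1/18 + 1/12 = 5/36
P(Z=0 | obs) = 1/18 / 5/36 = 2/5
P(Z=2 | obs) = 1/12 / 5/36 = 3/5
argmax = 2

argmax_v P(Z = v | obs) = 2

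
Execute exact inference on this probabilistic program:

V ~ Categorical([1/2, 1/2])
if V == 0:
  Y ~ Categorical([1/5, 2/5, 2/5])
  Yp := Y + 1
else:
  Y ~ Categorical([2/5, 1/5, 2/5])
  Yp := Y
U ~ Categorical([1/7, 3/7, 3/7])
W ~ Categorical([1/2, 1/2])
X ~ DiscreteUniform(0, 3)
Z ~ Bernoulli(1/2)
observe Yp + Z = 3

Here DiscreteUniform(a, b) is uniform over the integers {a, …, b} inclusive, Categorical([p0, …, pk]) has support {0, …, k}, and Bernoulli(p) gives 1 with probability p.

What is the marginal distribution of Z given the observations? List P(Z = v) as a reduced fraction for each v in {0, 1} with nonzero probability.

Enumerate traces; 72 have nonzero weight after conditioning:
  (V=0, Y=1, U=0, W=0, X=0, Z=1) weight 1/560
  (V=0, Y=1, U=0, W=0, X=1, Z=1) weight 1/560
  (V=0, Y=1, U=0, W=0, X=2, Z=1) weight 1/560
  (V=0, Y=1, U=0, W=0, X=3, Z=1) weight 1/560
  (V=0, Y=1, U=0, W=1, X=0, Z=1) weight 1/560
  (V=0, Y=1, U=0, W=1, X=1, Z=1) weight 1/560
  (V=0, Y=1, U=0, W=1, X=2, Z=1) weight 1/560
  (V=0, Y=1, U=0, W=1, X=3, Z=1) weight 1/560
  (V=0, Y=2, U=0, W=0, X=0, Z=0) weight 1/560
  … 63 more
Group by Z:
  weight(Z=0) = 1/10
  weight(Z=1) = 1/5
Total weight = 1/10 + 1/5 = 3/10
P(Z=0 | obs) = 1/10 / 3/10 = 1/3
P(Z=1 | obs) = 1/5 / 3/10 = 2/3

P(Z=0) = 1/3, P(Z=1) = 2/3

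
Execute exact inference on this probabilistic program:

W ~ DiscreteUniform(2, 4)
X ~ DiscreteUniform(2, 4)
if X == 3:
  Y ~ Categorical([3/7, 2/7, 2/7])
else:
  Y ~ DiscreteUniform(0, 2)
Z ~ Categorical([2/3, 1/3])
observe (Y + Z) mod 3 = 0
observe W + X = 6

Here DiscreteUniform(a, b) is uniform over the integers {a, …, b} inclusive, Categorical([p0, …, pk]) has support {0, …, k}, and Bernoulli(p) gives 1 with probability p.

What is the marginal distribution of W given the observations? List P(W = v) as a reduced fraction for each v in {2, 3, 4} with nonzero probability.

Enumerate traces; 6 have nonzero weight after conditioning:
  (W=2, X=4, Y=0, Z=0) weight 2/81
  (W=2, X=4, Y=2, Z=1) weight 1/81
  (W=3, X=3, Y=0, Z=0) weight 2/63
  (W=3, X=3, Y=2, Z=1) weight 2/189
  (W=4, X=2, Y=0, Z=0) weight 2/81
  (W=4, X=2, Y=2, Z=1) weight 1/81
Group by W:
  weight(W=2) = 1/27
  weight(W=3) = 8/189
  weight(W=4) = 1/27
Total weight = 1/27 + 8/189 + 1/27 = 22/189
P(W=2 | obs) = 1/27 / 22/189 = 7/22
P(W=3 | obs) = 8/189 / 22/189 = 4/11
P(W=4 | obs) = 1/27 / 22/189 = 7/22

P(W=2) = 7/22, P(W=3) = 4/11, P(W=4) = 7/22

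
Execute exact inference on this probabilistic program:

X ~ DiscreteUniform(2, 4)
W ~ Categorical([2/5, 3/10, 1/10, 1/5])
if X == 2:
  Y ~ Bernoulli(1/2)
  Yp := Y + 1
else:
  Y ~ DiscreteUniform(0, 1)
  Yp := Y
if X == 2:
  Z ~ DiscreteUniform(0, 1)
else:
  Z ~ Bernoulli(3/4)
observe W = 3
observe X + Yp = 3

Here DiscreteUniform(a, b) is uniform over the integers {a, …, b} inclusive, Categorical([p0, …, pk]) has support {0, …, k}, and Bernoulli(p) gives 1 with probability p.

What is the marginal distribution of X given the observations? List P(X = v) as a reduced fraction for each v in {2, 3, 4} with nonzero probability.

Enumerate traces; 4 have nonzero weight after conditioning:
  (X=2, W=3, Y=0, Z=0) weight 1/60
  (X=2, W=3, Y=0, Z=1) weight 1/60
  (X=3, W=3, Y=0, Z=0) weight 1/120
  (X=3, W=3, Y=0, Z=1) weight 1/40
Group by X:
  weight(X=2) = 1/30
  weight(X=3) = 1/30
Total weight = 1/30 + 1/30 = 1/15
P(X=2 | obs) = 1/30 / 1/15 = 1/2
P(X=3 | obs) = 1/30 / 1/15 = 1/2

P(X=2) = 1/2, P(X=3) = 1/2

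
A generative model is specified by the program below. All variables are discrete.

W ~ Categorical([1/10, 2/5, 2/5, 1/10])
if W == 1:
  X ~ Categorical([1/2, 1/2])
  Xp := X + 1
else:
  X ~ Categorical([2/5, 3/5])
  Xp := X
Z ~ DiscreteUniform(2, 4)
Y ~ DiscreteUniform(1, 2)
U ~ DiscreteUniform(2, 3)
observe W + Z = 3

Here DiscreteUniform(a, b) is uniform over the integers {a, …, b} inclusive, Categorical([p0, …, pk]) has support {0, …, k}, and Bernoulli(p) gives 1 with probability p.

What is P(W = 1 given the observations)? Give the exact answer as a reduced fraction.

Enumerate traces; 16 have nonzero weight after conditioning:
  (W=0, X=0, Z=3, Y=1, U=2) weight 1/300
  (W=0, X=0, Z=3, Y=1, U=3) weight 1/300
  (W=0, X=0, Z=3, Y=2, U=2) weight 1/300
  (W=0, X=0, Z=3, Y=2, U=3) weight 1/300
  (W=0, X=1, Z=3, Y=1, U=2) weight 1/200
  (W=0, X=1, Z=3, Y=1, U=3) weight 1/200
  (W=0, X=1, Z=3, Y=2, U=2) weight 1/200
  (W=0, X=1, Z=3, Y=2, U=3) weight 1/200
  (W=1, X=0, Z=2, Y=1, U=2) weight 1/60
  … 7 more
Group by W:
  weight(W=0) = 1/30
  weight(W=1) = 2/15
Total weight = 1/30 + 2/15 = 1/6
P(W=0 | obs) = 1/30 / 1/6 = 1/5
P(W=1 | obs) = 2/15 / 1/6 = 4/5

P(W = 1 | obs) = 4/5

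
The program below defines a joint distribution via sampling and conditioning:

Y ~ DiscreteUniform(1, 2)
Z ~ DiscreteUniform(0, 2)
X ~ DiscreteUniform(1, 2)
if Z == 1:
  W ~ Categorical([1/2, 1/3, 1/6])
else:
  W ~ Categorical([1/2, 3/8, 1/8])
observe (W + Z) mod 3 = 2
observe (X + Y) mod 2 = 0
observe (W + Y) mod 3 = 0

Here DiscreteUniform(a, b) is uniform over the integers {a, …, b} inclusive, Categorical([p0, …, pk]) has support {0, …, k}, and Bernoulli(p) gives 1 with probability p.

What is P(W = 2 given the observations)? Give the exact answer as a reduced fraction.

P(W = 2 | obs) = 3/11

Enumerate traces; 2 have nonzero weight after conditioning:
  (Y=1, Z=0, X=1, W=2) weight 1/96
  (Y=2, Z=1, X=2, W=1) weight 1/36
Group by W:
  weight(W=1) = 1/36
  weight(W=2) = 1/96
Total weight = 1/36 + 1/96 = 11/288
P(W=1 | obs) = 1/36 / 11/288 = 8/11
P(W=2 | obs) = 1/96 / 11/288 = 3/11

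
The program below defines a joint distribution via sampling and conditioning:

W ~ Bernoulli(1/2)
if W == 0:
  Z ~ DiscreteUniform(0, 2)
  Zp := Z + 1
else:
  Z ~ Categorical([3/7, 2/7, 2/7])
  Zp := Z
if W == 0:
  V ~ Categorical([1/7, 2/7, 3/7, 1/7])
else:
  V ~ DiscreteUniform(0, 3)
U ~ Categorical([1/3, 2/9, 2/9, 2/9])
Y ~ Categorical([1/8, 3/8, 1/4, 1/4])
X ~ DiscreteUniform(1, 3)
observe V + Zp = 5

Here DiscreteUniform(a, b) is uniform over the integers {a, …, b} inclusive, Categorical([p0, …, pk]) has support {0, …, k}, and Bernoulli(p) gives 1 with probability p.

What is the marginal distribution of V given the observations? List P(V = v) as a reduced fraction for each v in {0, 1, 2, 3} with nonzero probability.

P(V=2) = 6/11, P(V=3) = 5/11

Enumerate traces; 144 have nonzero weight after conditioning:
  (W=0, Z=1, V=3, U=0, Y=0, X=1) weight 1/3024
  (W=0, Z=1, V=3, U=0, Y=0, X=2) weight 1/3024
  (W=0, Z=1, V=3, U=0, Y=0, X=3) weight 1/3024
  (W=0, Z=1, V=3, U=0, Y=1, X=1) weight 1/1008
  (W=0, Z=1, V=3, U=0, Y=1, X=2) weight 1/1008
  (W=0, Z=1, V=3, U=0, Y=1, X=3) weight 1/1008
  (W=0, Z=1, V=3, U=0, Y=2, X=1) weight 1/1512
  (W=0, Z=1, V=3, U=0, Y=2, X=2) weight 1/1512
  (W=0, Z=2, V=2, U=0, Y=0, X=1) weight 1/1008
  … 135 more
Group by V:
  weight(V=2) = 1/14
  weight(V=3) = 5/84
Total weight = 1/14 + 5/84 = 11/84
P(V=2 | obs) = 1/14 / 11/84 = 6/11
P(V=3 | obs) = 5/84 / 11/84 = 5/11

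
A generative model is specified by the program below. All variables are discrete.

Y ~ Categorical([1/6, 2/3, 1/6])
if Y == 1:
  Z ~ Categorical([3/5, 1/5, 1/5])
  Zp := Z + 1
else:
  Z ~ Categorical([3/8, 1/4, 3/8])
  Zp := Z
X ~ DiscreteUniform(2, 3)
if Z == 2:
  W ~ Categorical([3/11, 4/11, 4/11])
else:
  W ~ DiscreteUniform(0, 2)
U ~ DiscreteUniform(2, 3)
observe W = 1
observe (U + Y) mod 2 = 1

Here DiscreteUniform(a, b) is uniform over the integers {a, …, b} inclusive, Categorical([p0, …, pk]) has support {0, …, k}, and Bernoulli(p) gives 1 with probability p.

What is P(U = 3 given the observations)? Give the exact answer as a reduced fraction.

Enumerate traces; 18 have nonzero weight after conditioning:
  (Y=0, Z=0, X=2, W=1, U=3) weight 1/192
  (Y=0, Z=0, X=3, W=1, U=3) weight 1/192
  (Y=0, Z=1, X=2, W=1, U=3) weight 1/288
  (Y=0, Z=1, X=3, W=1, U=3) weight 1/288
  (Y=0, Z=2, X=2, W=1, U=3) weight 1/176
  (Y=0, Z=2, X=3, W=1, U=3) weight 1/176
  (Y=1, Z=0, X=2, W=1, U=2) weight 1/30
  (Y=1, Z=0, X=3, W=1, U=2) weight 1/30
  … 10 more
Group by U:
  weight(U=2) = 56/495
  weight(U=3) = 91/1584
Total weight = 56/495 + 91/1584 = 1351/7920
P(U=2 | obs) = 56/495 / 1351/7920 = 128/193
P(U=3 | obs) = 91/1584 / 1351/7920 = 65/193

P(U = 3 | obs) = 65/193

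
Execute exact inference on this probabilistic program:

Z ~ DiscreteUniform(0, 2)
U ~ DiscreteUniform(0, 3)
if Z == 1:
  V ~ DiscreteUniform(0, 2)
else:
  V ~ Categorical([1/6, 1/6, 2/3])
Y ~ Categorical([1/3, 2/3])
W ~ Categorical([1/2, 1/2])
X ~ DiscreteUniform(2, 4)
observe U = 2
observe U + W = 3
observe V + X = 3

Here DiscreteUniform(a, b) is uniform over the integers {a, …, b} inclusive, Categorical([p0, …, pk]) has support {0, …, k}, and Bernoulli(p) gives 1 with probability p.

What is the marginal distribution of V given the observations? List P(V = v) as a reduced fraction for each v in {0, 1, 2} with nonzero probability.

Enumerate traces; 12 have nonzero weight after conditioning:
  (Z=0, U=2, V=0, Y=0, W=1, X=3) weight 1/1296
  (Z=0, U=2, V=0, Y=1, W=1, X=3) weight 1/648
  (Z=0, U=2, V=1, Y=0, W=1, X=2) weight 1/1296
  (Z=0, U=2, V=1, Y=1, W=1, X=2) weight 1/648
  (Z=1, U=2, V=0, Y=0, W=1, X=3) weight 1/648
  (Z=1, U=2, V=0, Y=1, W=1, X=3) weight 1/324
  (Z=1, U=2, V=1, Y=0, W=1, X=2) weight 1/648
  (Z=1, U=2, V=1, Y=1, W=1, X=2) weight 1/324
  … 4 more
Group by V:
  weight(V=0) = 1/108
  weight(V=1) = 1/108
Total weight = 1/108 + 1/108 = 1/54
P(V=0 | obs) = 1/108 / 1/54 = 1/2
P(V=1 | obs) = 1/108 / 1/54 = 1/2

P(V=0) = 1/2, P(V=1) = 1/2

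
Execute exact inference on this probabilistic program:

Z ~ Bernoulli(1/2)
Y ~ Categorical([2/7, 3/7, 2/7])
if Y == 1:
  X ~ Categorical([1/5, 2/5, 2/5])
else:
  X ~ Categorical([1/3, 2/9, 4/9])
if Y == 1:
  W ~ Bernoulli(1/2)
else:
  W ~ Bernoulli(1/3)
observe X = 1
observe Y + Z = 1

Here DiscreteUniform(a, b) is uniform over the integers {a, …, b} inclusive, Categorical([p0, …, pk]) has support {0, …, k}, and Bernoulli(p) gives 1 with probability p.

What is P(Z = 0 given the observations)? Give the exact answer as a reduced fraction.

Enumerate traces; 4 have nonzero weight after conditioning:
  (Z=0, Y=1, X=1, W=0) weight 3/70
  (Z=0, Y=1, X=1, W=1) weight 3/70
  (Z=1, Y=0, X=1, W=0) weight 4/189
  (Z=1, Y=0, X=1, W=1) weight 2/189
Group by Z:
  weight(Z=0) = 3/35
  weight(Z=1) = 2/63
Total weight = 3/35 + 2/63 = 37/315
P(Z=0 | obs) = 3/35 / 37/315 = 27/37
P(Z=1 | obs) = 2/63 / 37/315 = 10/37

P(Z = 0 | obs) = 27/37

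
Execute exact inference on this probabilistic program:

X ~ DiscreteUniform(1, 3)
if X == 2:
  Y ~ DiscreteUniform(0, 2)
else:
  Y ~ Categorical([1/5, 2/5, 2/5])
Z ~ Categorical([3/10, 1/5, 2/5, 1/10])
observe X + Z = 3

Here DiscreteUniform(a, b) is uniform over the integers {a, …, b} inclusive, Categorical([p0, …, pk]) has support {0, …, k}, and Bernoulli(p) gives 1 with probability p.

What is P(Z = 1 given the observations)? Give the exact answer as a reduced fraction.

Enumerate traces; 9 have nonzero weight after conditioning:
  (X=1, Y=0, Z=2) weight 2/75
  (X=1, Y=1, Z=2) weight 4/75
  (X=1, Y=2, Z=2) weight 4/75
  (X=2, Y=0, Z=1) weight 1/45
  (X=2, Y=1, Z=1) weight 1/45
  (X=2, Y=2, Z=1) weight 1/45
  (X=3, Y=0, Z=0) weight 1/50
  (X=3, Y=1, Z=0) weight 1/25
  … 1 more
Group by Z:
  weight(Z=0) = 1/10
  weight(Z=1) = 1/15
  weight(Z=2) = 2/15
Total weight = 1/10 + 1/15 + 2/15 = 3/10
P(Z=0 | obs) = 1/10 / 3/10 = 1/3
P(Z=1 | obs) = 1/15 / 3/10 = 2/9
P(Z=2 | obs) = 2/15 / 3/10 = 4/9

P(Z = 1 | obs) = 2/9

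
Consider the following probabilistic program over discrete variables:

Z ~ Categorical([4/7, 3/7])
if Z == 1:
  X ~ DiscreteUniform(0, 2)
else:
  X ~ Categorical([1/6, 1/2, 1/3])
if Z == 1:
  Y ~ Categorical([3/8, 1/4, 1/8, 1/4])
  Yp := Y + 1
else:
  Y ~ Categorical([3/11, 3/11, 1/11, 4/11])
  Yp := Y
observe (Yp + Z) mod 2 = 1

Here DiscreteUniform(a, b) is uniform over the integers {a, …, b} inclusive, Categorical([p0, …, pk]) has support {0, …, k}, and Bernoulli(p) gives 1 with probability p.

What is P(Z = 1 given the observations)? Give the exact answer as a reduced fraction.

Enumerate traces; 12 have nonzero weight after conditioning:
  (Z=0, X=0, Y=1) weight 2/77
  (Z=0, X=0, Y=3) weight 8/231
  (Z=0, X=1, Y=1) weight 6/77
  (Z=0, X=1, Y=3) weight 8/77
  (Z=0, X=2, Y=1) weight 4/77
  (Z=0, X=2, Y=3) weight 16/231
  (Z=1, X=0, Y=1) weight 1/28
  (Z=1, X=0, Y=3) weight 1/28
  … 4 more
Group by Z:
  weight(Z=0) = 4/11
  weight(Z=1) = 3/14
Total weight = 4/11 + 3/14 = 89/154
P(Z=0 | obs) = 4/11 / 89/154 = 56/89
P(Z=1 | obs) = 3/14 / 89/154 = 33/89

P(Z = 1 | obs) = 33/89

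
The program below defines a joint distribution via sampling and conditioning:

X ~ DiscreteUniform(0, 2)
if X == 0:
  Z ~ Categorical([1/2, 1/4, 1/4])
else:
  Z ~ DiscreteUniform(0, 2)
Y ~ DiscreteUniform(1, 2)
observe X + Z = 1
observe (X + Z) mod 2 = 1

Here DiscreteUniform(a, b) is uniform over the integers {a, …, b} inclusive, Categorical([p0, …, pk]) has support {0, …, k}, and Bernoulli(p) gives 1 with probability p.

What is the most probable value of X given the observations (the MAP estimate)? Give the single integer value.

argmax_v P(X = v | obs) = 1

Enumerate traces; 4 have nonzero weight after conditioning:
  (X=0, Z=1, Y=1) weight 1/24
  (X=0, Z=1, Y=2) weight 1/24
  (X=1, Z=0, Y=1) weight 1/18
  (X=1, Z=0, Y=2) weight 1/18
Group by X:
  weight(X=0) = 1/12
  weight(X=1) = 1/9
Total weight = 1/12 + 1/9 = 7/36
P(X=0 | obs) = 1/12 / 7/36 = 3/7
P(X=1 | obs) = 1/9 / 7/36 = 4/7
argmax = 1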